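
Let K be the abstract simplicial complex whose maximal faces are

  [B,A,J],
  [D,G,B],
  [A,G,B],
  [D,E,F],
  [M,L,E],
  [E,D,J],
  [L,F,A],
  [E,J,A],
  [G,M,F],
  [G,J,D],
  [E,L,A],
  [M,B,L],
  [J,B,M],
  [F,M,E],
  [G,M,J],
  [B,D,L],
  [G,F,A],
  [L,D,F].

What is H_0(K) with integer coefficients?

H_0 ≅ Z.

We work with the vertex ordering A < B < D < E < F < G < J < L < M. The simplices of K, each written with vertices in increasing order, are:

  0-simplices (9): A, B, D, E, F, G, J, L, M
  1-simplices (27): AB, AE, AF, AG, AJ, AL, BD, BG, BJ, BL, BM, DE, DF, DG, DJ, DL, EF, EJ, EL, EM, FG, FL, FM, GJ, GM, JM, LM
  2-simplices (18): ABG, ABJ, AEJ, AEL, AFG, AFL, BDG, BDL, BJM, BLM, DEF, DEJ, DFL, DGJ, EFM, ELM, FGM, GJM

so the chain groups are C_0 ≅ Z^9, C_1 ≅ Z^27, C_2 ≅ Z^18.

The boundary map ∂_1: C_1 → C_0 sends each edge [p,q] (with p < q) to q − p. For instance
  ∂DE = E − D.
This gives a 9×27 integer matrix of rank 8; reducing to Smith normal form yields diagonal entries (1,1,1,1,1,1,1,1).

∂_2: C_2 → C_1 sends each 2-simplex [p,q,r] to [q,r] − [p,r] + [p,q]. For instance
  ∂BDL = DL − BL + BD,
  ∂DGJ = GJ − DJ + DG.
This gives a 27×18 integer matrix of rank 18; reducing to Smith normal form yields diagonal entries (1,1,1,1,1,1,1,1,1,1,1,1,1,1,1,1,1,2).

Now H_k = ker ∂_k / im ∂_{k+1}, so:

  H_0: rank C_0 − rank ∂_1 = 9 − 8 = 1, and the invariant factors of ∂_1 are all 1, so H_0 = Z.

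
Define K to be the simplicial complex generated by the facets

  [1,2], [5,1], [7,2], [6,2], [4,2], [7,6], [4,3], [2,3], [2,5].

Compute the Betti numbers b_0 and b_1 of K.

Fix the vertex order 1 < 2 < 3 < 4 < 5 < 6 < 7 and write every simplex with vertices in increasing order. Then dim K = 1 and the simplices of K are:

  0-simplices (7): [1], [2], [3], [4], [5], [6], [7]
  1-simplices (9): [1,2], [1,5], [2,3], [2,4], [2,5], [2,6], [2,7], [3,4], [6,7]

Hence C_0 ≅ Z^7, C_1 ≅ Z^9.

∂_1: C_1 → C_0 sends each edge [p,q] (with p < q) to q − p. For instance
  ∂[2,7] = [7] − [2].
The resulting 7×9 matrix has rank 6, and its Smith normal form has invariant factors (1,1,1,1,1,1).

Reading off H_k = ker ∂_k / im ∂_{k+1}:

  H_0: rank C_0 − rank ∂_1 = 7 − 6 = 1, and the invariant factors of ∂_1 are all 1, so H_0 ≅ Z.
  H_1: rank ker ∂_1 − rank ∂_2 = (9 − 6) − 0 = 3, and there is no ∂_2, so H_1 ≅ Z^3.

Hence the Betti numbers are b_0 = 1, b_1 = 3.

b_0 = 1, b_1 = 3.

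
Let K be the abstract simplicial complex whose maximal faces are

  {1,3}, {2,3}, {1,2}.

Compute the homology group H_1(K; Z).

H_1 = Z.

Order the vertices as 1 < 2 < 3. Listing each simplex with vertices in this order, K has dimension 1 with simplices:

  0-simplices (3): [1], [2], [3]
  1-simplices (3): [1,2], [1,3], [2,3]

Hence C_0 ≅ Z^3, C_1 ≅ Z^3.

The boundary map ∂_1: C_1 → C_0 sends each edge [p,q] (with p < q) to q − p. For instance
  ∂[1,3] = [3] − [1].
As a 3×3 matrix over Z this has rank 2, with invariant factors (1,1).

From H_k ≅ ker(∂_k) / im(∂_{k+1}) we obtain:

  H_1: rank ker ∂_1 − rank ∂_2 = (3 − 2) − 0 = 1, and there is no ∂_2, so H_1 ≅ Z.

(K is a triangulation of the circle S^1.)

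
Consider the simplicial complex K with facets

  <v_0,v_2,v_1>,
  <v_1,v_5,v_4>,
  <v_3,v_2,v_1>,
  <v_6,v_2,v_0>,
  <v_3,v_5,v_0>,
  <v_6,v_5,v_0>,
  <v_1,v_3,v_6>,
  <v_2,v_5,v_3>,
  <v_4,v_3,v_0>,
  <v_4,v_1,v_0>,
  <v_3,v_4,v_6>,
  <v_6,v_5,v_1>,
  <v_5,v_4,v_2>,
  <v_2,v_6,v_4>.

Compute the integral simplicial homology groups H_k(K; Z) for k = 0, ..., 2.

H_0 = Z,  H_1 = Z^2,  H_2 = Z.

We work with the vertex ordering v_0 < v_1 < v_2 < v_3 < v_4 < v_5 < v_6. The simplices of K, each written with vertices in increasing order, are:

  0-simplices (7): [v_0], [v_1], [v_2], [v_3], [v_4], [v_5], [v_6]
  1-simplices (21): (21 of them)
  2-simplices (14): (14 of them)

giving chain groups C_0 ≅ Z^7, C_1 ≅ Z^21, C_2 ≅ Z^14.

The boundary map ∂_1: C_1 → C_0 sends each edge [p,q] (with p < q) to q − p.
The resulting 7×21 matrix has rank 6, and its Smith normal form has invariant factors (1,1,1,1,1,1).

∂_2: C_2 → C_1 sends each 2-simplex [p,q,r] to [q,r] − [p,r] + [p,q]. For instance
  ∂[v_0,v_1,v_4] = [v_1,v_4] − [v_0,v_4] + [v_0,v_1],
  ∂[v_1,v_3,v_6] = [v_3,v_6] − [v_1,v_6] + [v_1,v_3].
As a 21×14 matrix over Z this has rank 13, with invariant factors (1,1,1,1,1,1,1,1,1,1,1,1,1).

Computing H_k = (kernel of ∂_k) / (image of ∂_{k+1}):

  H_0: rank C_0 − rank ∂_1 = 7 − 6 = 1, and the invariant factors of ∂_1 are all 1, so H_0 ≅ Z.
  H_1: rank ker ∂_1 − rank ∂_2 = (21 − 6) − 13 = 2, and the invariant factors of ∂_2 are all 1, so H_1 ≅ Z^2.
  H_2: rank ker ∂_2 − rank ∂_3 = (14 − 13) − 0 = 1, and there is no ∂_3, so H_2 ≅ Z.

As a check, the Euler characteristic is 7 − 21 + 14 = 0, which agrees with 1 − 2 + 1 = 0.
(K is a triangulation of the torus T^2.)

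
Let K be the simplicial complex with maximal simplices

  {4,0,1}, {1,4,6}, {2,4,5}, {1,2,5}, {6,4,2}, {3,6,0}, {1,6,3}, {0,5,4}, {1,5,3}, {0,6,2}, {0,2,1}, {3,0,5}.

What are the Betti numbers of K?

b_0 = 1, b_1 = 0, b_2 = 0.

Take the total order 0 < 1 < 2 < 3 < 4 < 5 < 6 on the vertex set. Then K (dimension 2) consists of the simplices:

  0-simplices (7): [0], [1], [2], [3], [4], [5], [6]
  1-simplices (18): [0,1], [0,2], [0,3], [0,4], [0,5], [0,6], [1,2], [1,3], [1,4], [1,5], [1,6], [2,4], [2,5], [2,6], [3,5], [3,6], [4,5], [4,6]
  2-simplices (12): [0,1,2], [0,1,4], [0,2,6], [0,3,5], [0,3,6], [0,4,5], [1,2,5], [1,3,5], [1,3,6], [1,4,6], [2,4,5], [2,4,6]

so the chain groups are C_0 ≅ Z^7, C_1 ≅ Z^18, C_2 ≅ Z^12.

∂_1: C_1 → C_0 sends each edge [p,q] (with p < q) to q − p. For instance
  ∂[4,6] = [6] − [4].
The resulting 7×18 matrix has rank 6, and its Smith normal form has invariant factors (1,1,1,1,1,1).

The boundary map ∂_2: C_2 → C_1 maps a triangle to the signed sum of its edges. For instance
  ∂[0,2,6] = [2,6] − [0,6] + [0,2],
  ∂[1,3,6] = [3,6] − [1,6] + [1,3].
The resulting 18×12 matrix has rank 12, and its Smith normal form has invariant factors (1,1,1,1,1,1,1,1,1,1,1,2).

Now H_k = ker ∂_k / im ∂_{k+1}, so:

  H_0: rank C_0 − rank ∂_1 = 7 − 6 = 1, and the invariant factors of ∂_1 are all 1, so H_0 ≅ Z.
  H_1: rank ker ∂_1 − rank ∂_2 = (18 − 6) − 12 = 0, and ∂_2 has invariant factor 2 > 1, so H_1 ≅ Z/2.
  H_2: rank ker ∂_2 − rank ∂_3 = (12 − 12) − 0 = 0, and there is no ∂_3, so H_2 ≅ 0.

Hence the Betti numbers are b_0 = 1, b_1 = 0, b_2 = 0.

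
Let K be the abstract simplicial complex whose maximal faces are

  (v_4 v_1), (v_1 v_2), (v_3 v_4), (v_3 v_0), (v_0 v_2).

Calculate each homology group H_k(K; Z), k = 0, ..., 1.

Order the vertices as v_0 < v_1 < v_2 < v_3 < v_4. Listing each simplex with vertices in this order, K has dimension 1 with simplices:

  0-simplices (5): [v_0], [v_1], [v_2], [v_3], [v_4]
  1-simplices (5): [v_0,v_2], [v_0,v_3], [v_1,v_2], [v_1,v_4], [v_3,v_4]

so the chain groups are C_0 ≅ Z^5, C_1 ≅ Z^5.

Boundary ∂_1: C_1 → C_0 maps an edge to its endpoints' difference, ∂[p,q] = q − p. For instance
  ∂[v_1,v_2] = [v_2] − [v_1].
As a 5×5 matrix over Z this has rank 4, with invariant factors (1,1,1,1).

From H_k ≅ ker(∂_k) / im(∂_{k+1}) we obtain:

  H_0: rank C_0 − rank ∂_1 = 5 − 4 = 1, and the invariant factors of ∂_1 are all 1, so H_0 = Z.
  H_1: rank ker ∂_1 − rank ∂_2 = (5 − 4) − 0 = 1, and there is no ∂_2, so H_1 = Z.

As a check, the Euler characteristic is 5 − 5 = 0, which agrees with 1 − 1 = 0.

H_0 = Z,  H_1 = Z.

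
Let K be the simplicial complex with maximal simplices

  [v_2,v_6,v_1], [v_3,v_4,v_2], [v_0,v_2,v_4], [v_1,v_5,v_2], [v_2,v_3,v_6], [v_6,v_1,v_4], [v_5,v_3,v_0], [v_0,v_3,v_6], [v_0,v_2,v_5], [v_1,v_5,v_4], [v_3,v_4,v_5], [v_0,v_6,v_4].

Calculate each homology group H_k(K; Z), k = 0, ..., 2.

H_0 ≅ Z,  H_1 ≅ Z/2,  H_2 = 0.

We work with the vertex ordering v_0 < v_1 < v_2 < v_3 < v_4 < v_5 < v_6. The simplices of K, each written with vertices in increasing order, are:

  0-simplices (7): [v_0], [v_1], [v_2], [v_3], [v_4], [v_5], [v_6]
  1-simplices (18): (18 of them)
  2-simplices (12): (12 of them)

giving chain groups C_0 ≅ Z^7, C_1 ≅ Z^18, C_2 ≅ Z^12.

The boundary map ∂_1: C_1 → C_0 is given by ∂[p,q] = [q] − [p]. For instance
  ∂[v_2,v_6] = [v_6] − [v_2].
This gives a 7×18 integer matrix of rank 6; reducing to Smith normal form yields diagonal entries (1,1,1,1,1,1).

Boundary ∂_2: C_2 → C_1 acts by ∂[p,q,r] = [q,r] − [p,r] + [p,q]. For instance
  ∂[v_0,v_3,v_5] = [v_3,v_5] − [v_0,v_5] + [v_0,v_3],
  ∂[v_1,v_4,v_6] = [v_4,v_6] − [v_1,v_6] + [v_1,v_4].
The resulting 18×12 matrix has rank 12, and its Smith normal form has invariant factors (1,1,1,1,1,1,1,1,1,1,1,2).

Now H_k = ker ∂_k / im ∂_{k+1}, so:

  H_0: rank C_0 − rank ∂_1 = 7 − 6 = 1, and the invariant factors of ∂_1 are all 1, so H_0 ≅ Z.
  H_1: rank ker ∂_1 − rank ∂_2 = (18 − 6) − 12 = 0, and ∂_2 has invariant factor 2 > 1, so H_1 ≅ Z/2.
  H_2: rank ker ∂_2 − rank ∂_3 = (12 − 12) − 0 = 0, and there is no ∂_3, so H_2 ≅ 0.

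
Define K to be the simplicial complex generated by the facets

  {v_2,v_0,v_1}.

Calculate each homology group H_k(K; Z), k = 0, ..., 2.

Take the total order v_0 < v_1 < v_2 on the vertex set. Then K (dimension 2) consists of the simplices:

  0-simplices (3): [v_0], [v_1], [v_2]
  1-simplices (3): [v_0,v_1], [v_0,v_2], [v_1,v_2]
  2-simplices (1): [v_0,v_1,v_2]

giving chain groups C_0 ≅ Z^3, C_1 ≅ Z^3, C_2 ≅ Z^1.

The boundary map ∂_1: C_1 → C_0 sends each edge [p,q] (with p < q) to q − p.
The resulting 3×3 matrix has rank 2, and its Smith normal form has invariant factors (1,1).

Boundary ∂_2: C_2 → C_1 sends each 2-simplex [p,q,r] to [q,r] − [p,r] + [p,q]. For instance
  ∂[v_0,v_1,v_2] = [v_1,v_2] − [v_0,v_2] + [v_0,v_1].
As a 3×1 matrix over Z this has rank 1, with invariant factors (1).

Now H_k = ker ∂_k / im ∂_{k+1}, so:

  H_0: rank C_0 − rank ∂_1 = 3 − 2 = 1, and the invariant factors of ∂_1 are all 1, so H_0 ≅ Z.
  H_1: rank ker ∂_1 − rank ∂_2 = (3 − 2) − 1 = 0, and the invariant factors of ∂_2 are all 1, so H_1 ≅ 0.
  H_2: rank ker ∂_2 − rank ∂_3 = (1 − 1) − 0 = 0, and there is no ∂_3, so H_2 ≅ 0.

H_0 = Z,  H_1 = 0,  H_2 = 0.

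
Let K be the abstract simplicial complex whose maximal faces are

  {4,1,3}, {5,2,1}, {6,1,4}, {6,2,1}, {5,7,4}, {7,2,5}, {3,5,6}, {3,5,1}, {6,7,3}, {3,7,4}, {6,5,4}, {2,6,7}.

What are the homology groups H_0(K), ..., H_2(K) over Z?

H_0 ≅ Z,  H_1 ≅ Z/2,  H_2 = 0.

Order the vertices as 1 < 2 < 3 < 4 < 5 < 6 < 7. Listing each simplex with vertices in this order, K has dimension 2 with simplices:

  0-simplices (7): [1], [2], [3], [4], [5], [6], [7]
  1-simplices (18): [1,2], [1,3], [1,4], [1,5], [1,6], [2,5], [2,6], [2,7], [3,4], [3,5], [3,6], [3,7], [4,5], [4,6], [4,7], [5,6], [5,7], [6,7]
  2-simplices (12): [1,2,5], [1,2,6], [1,3,4], [1,3,5], [1,4,6], [2,5,7], [2,6,7], [3,4,7], [3,5,6], [3,6,7], [4,5,6], [4,5,7]

Hence C_0 ≅ Z^7, C_1 ≅ Z^18, C_2 ≅ Z^12.

Boundary ∂_1: C_1 → C_0 is given by ∂[p,q] = [q] − [p].
The resulting 7×18 matrix has rank 6, and its Smith normal form has invariant factors (1,1,1,1,1,1).

Boundary ∂_2: C_2 → C_1 sends each 2-simplex [p,q,r] to [q,r] − [p,r] + [p,q]. For instance
  ∂[3,5,6] = [5,6] − [3,6] + [3,5],
  ∂[4,5,7] = [5,7] − [4,7] + [4,5].
This gives a 18×12 integer matrix of rank 12; reducing to Smith normal form yields diagonal entries (1,1,1,1,1,1,1,1,1,1,1,2).

Now H_k = ker ∂_k / im ∂_{k+1}, so:

  H_0: rank C_0 − rank ∂_1 = 7 − 6 = 1, and the invariant factors of ∂_1 are all 1, so H_0 ≅ Z.
  H_1: rank ker ∂_1 − rank ∂_2 = (18 − 6) − 12 = 0, and ∂_2 has invariant factor 2 > 1, so H_1 ≅ Z/2.
  H_2: rank ker ∂_2 − rank ∂_3 = (12 − 12) − 0 = 0, and there is no ∂_3, so H_2 ≅ 0.

(K is a triangulation of the real projective plane RP^2.)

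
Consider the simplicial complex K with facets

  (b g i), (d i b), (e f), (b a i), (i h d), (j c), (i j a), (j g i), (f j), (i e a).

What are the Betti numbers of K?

Order the vertices as a < b < c < d < e < f < g < h < i < j. Listing each simplex with vertices in this order, K has dimension 2 with simplices:

  0-simplices (10): a, b, c, d, e, f, g, h, i, j
  1-simplices (17): ab, ae, ai, aj, bd, bg, bi, cj, dh, di, ef, ei, fj, gi, gj, hi, ij
  2-simplices (7): abi, aei, aij, bdi, bgi, dhi, gij

so the chain groups are C_0 ≅ Z^10, C_1 ≅ Z^17, C_2 ≅ Z^7.

The boundary map ∂_1: C_1 → C_0 is given by ∂[p,q] = [q] − [p].
This gives a 10×17 integer matrix of rank 9; reducing to Smith normal form yields diagonal entries (1,1,1,1,1,1,1,1,1).

Boundary ∂_2: C_2 → C_1 maps a triangle to the signed sum of its edges. For instance
  ∂aei = ei − ai + ae,
  ∂gij = ij − gj + gi.
The 17×7 boundary matrix has rank 7 and Smith normal form diag(1,1,1,1,1,1,1).

Now H_k = ker ∂_k / im ∂_{k+1}, so:

  H_0: rank C_0 − rank ∂_1 = 10 − 9 = 1, and the invariant factors of ∂_1 are all 1, so H_0 ≅ Z.
  H_1: rank ker ∂_1 − rank ∂_2 = (17 − 9) − 7 = 1, and the invariant factors of ∂_2 are all 1, so H_1 ≅ Z.
  H_2: rank ker ∂_2 − rank ∂_3 = (7 − 7) − 0 = 0, and there is no ∂_3, so H_2 ≅ 0.

Hence the Betti numbers are b_0 = 1, b_1 = 1, b_2 = 0.

b_0 = 1, b_1 = 1, b_2 = 0.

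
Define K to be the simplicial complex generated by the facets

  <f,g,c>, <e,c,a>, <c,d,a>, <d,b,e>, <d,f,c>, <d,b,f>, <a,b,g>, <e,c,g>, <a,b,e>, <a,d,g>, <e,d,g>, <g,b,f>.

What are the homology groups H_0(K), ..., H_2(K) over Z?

H_0 ≅ Z,  H_1 ≅ Z/2,  H_2 = 0.

K has 7 vertices, 18 edges, 12 triangles.
rank ∂_0 = 0, rank ∂_1 = 6 ⇒ b_0 = 7 − 0 − 6 = 1; all invariant factors of ∂_1 are 1 so no torsion. So H_0 ≅ Z.
rank ∂_1 = 6, rank ∂_2 = 12 ⇒ b_1 = 18 − 6 − 12 = 0; ∂_2 has invariant factor(s) [2] giving torsion. So H_1 ≅ Z/2.
rank ∂_2 = 12, rank ∂_3 = 0 ⇒ b_2 = 12 − 12 − 0 = 0. So H_2 ≅ 0.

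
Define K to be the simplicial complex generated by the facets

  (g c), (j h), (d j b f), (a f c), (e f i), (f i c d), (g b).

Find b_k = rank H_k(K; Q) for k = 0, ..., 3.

b_0 = 1, b_1 = 1, b_2 = 0, b_3 = 0.

We work with the vertex ordering a < b < c < d < e < f < g < h < i < j. The simplices of K, each written with vertices in increasing order, are:

  0-simplices (10): a, b, c, d, e, f, g, h, i, j
  1-simplices (18): ac, af, bd, bf, bg, bj, cd, cf, cg, ci, df, di, dj, ef, ei, fi, fj, hj
  2-simplices (10): acf, bdf, bdj, bfj, cdf, cdi, cfi, dfi, dfj, efi
  3-simplices (2): bdfj, cdfi

so the chain groups are C_0 ≅ Z^10, C_1 ≅ Z^18, C_2 ≅ Z^10, C_3 ≅ Z^2.

∂_1: C_1 → C_0 sends each edge [p,q] (with p < q) to q − p.
This gives a 10×18 integer matrix of rank 9; reducing to Smith normal form yields diagonal entries (1,1,1,1,1,1,1,1,1).

∂_2: C_2 → C_1 sends each 2-simplex [p,q,r] to [q,r] − [p,r] + [p,q]. For instance
  ∂bdf = df − bf + bd,
  ∂acf = cf − af + ac.
This gives a 18×10 integer matrix of rank 8; reducing to Smith normal form yields diagonal entries (1,1,1,1,1,1,1,1).

∂_3: C_3 → C_2 sends each 3-simplex σ to the alternating sum Σ_i (−1)^i (σ with its i-th vertex removed). For instance
  ∂bdfj = dfj − bfj + bdj − bdf,
  ∂cdfi = dfi − cfi + cdi − cdf.
The 10×2 boundary matrix has rank 2 and Smith normal form diag(1,1).

Reading off H_k = ker ∂_k / im ∂_{k+1}:

  H_0: rank C_0 − rank ∂_1 = 10 − 9 = 1, and the invariant factors of ∂_1 are all 1, so H_0 = Z.
  H_1: rank ker ∂_1 − rank ∂_2 = (18 − 9) − 8 = 1, and the invariant factors of ∂_2 are all 1, so H_1 = Z.
  H_2: rank ker ∂_2 − rank ∂_3 = (10 − 8) − 2 = 0, and the invariant factors of ∂_3 are all 1, so H_2 = 0.
  H_3: rank ker ∂_3 − rank ∂_4 = (2 − 2) − 0 = 0, and there is no ∂_4, so H_3 = 0.

As a check, the Euler characteristic is 10 − 18 + 10 − 2 = 0, which agrees with 1 − 1 + 0 − 0 = 0.

Hence the Betti numbers are b_0 = 1, b_1 = 1, b_2 = 0, b_3 = 0.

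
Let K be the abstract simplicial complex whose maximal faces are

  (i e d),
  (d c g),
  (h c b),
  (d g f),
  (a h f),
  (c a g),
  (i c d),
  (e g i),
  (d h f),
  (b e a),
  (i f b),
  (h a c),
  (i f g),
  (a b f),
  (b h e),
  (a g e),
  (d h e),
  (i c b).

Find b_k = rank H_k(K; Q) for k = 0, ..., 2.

b_0 = 1, b_1 = 1, b_2 = 0.

Fix the vertex order a < b < c < d < e < f < g < h < i and write every simplex with vertices in increasing order. Then dim K = 2 and the simplices of K are:

  0-simplices (9): a, b, c, d, e, f, g, h, i
  1-simplices (27): ab, ac, ae, af, ag, ah, bc, be, bf, bh, bi, cd, cg, ch, ci, de, df, dg, dh, di, eg, eh, ei, fg, fh, fi, gi
  2-simplices (18): abe, abf, acg, ach, aeg, afh, bch, bci, beh, bfi, cdg, cdi, deh, dei, dfg, dfh, egi, fgi

Hence C_0 ≅ Z^9, C_1 ≅ Z^27, C_2 ≅ Z^18.

Boundary ∂_1: C_1 → C_0 sends each edge [p,q] (with p < q) to q − p.
The resulting 9×27 matrix has rank 8, and its Smith normal form has invariant factors (1,1,1,1,1,1,1,1).

∂_2: C_2 → C_1 sends each 2-simplex [p,q,r] to [q,r] − [p,r] + [p,q]. For instance
  ∂acg = cg − ag + ac,
  ∂bci = ci − bi + bc.
The 27×18 boundary matrix has rank 18 and Smith normal form diag(1,1,1,1,1,1,1,1,1,1,1,1,1,1,1,1,1,2).

Reading off H_k = ker ∂_k / im ∂_{k+1}:

  H_0: rank C_0 − rank ∂_1 = 9 − 8 = 1, and the invariant factors of ∂_1 are all 1, so H_0 ≅ Z.
  H_1: rank ker ∂_1 − rank ∂_2 = (27 − 8) − 18 = 1, and ∂_2 has invariant factor 2 > 1, so H_1 ≅ Z ⊕ Z/2.
  H_2: rank ker ∂_2 − rank ∂_3 = (18 − 18) − 0 = 0, and there is no ∂_3, so H_2 ≅ 0.

Hence the Betti numbers are b_0 = 1, b_1 = 1, b_2 = 0.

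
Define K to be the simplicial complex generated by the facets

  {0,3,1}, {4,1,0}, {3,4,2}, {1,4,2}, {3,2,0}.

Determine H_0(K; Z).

H_0 ≅ Z.

K has 5 vertices, 10 edges, 5 triangles.
rank ∂_0 = 0, rank ∂_1 = 4 ⇒ b_0 = 5 − 0 − 4 = 1; all invariant factors of ∂_1 are 1 so no torsion. So H_0 ≅ Z.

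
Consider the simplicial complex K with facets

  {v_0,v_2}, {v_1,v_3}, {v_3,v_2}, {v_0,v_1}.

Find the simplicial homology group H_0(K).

We work with the vertex ordering v_0 < v_1 < v_2 < v_3. The simplices of K, each written with vertices in increasing order, are:

  0-simplices (4): [v_0], [v_1], [v_2], [v_3]
  1-simplices (4): [v_0,v_1], [v_0,v_2], [v_1,v_3], [v_2,v_3]

giving chain groups C_0 ≅ Z^4, C_1 ≅ Z^4.

∂_1: C_1 → C_0 maps an edge to its endpoints' difference, ∂[p,q] = q − p. For instance
  ∂[v_1,v_3] = [v_3] − [v_1].
This gives a 4×4 integer matrix of rank 3; reducing to Smith normal form yields diagonal entries (1,1,1).

Reading off H_k = ker ∂_k / im ∂_{k+1}:

  H_0: rank C_0 − rank ∂_1 = 4 − 3 = 1, and the invariant factors of ∂_1 are all 1, so H_0 = Z.

H_0 = Z.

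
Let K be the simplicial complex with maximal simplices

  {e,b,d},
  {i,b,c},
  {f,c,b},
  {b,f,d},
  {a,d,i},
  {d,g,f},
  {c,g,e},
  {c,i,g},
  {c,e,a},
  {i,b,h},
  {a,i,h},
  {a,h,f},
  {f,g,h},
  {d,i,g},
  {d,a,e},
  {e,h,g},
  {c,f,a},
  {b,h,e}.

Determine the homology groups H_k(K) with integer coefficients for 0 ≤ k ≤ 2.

H_0 = Z,  H_1 = Z^2,  H_2 = Z.

Order the vertices as a < b < c < d < e < f < g < h < i. Listing each simplex with vertices in this order, K has dimension 2 with simplices:

  0-simplices (9): a, b, c, d, e, f, g, h, i
  1-simplices (27): ac, ad, ae, af, ah, ai, bc, bd, be, bf, bh, bi, ce, cf, cg, ci, de, df, dg, di, eg, eh, fg, fh, gh, gi, hi
  2-simplices (18): ace, acf, ade, adi, afh, ahi, bcf, bci, bde, bdf, beh, bhi, ceg, cgi, dfg, dgi, egh, fgh

so the chain groups are C_0 ≅ Z^9, C_1 ≅ Z^27, C_2 ≅ Z^18.

The boundary map ∂_1: C_1 → C_0 is given by ∂[p,q] = [q] − [p]. For instance
  ∂be = e − b.
The 9×27 boundary matrix has rank 8 and Smith normal form diag(1,1,1,1,1,1,1,1).

∂_2: C_2 → C_1 acts by ∂[p,q,r] = [q,r] − [p,r] + [p,q]. For instance
  ∂ace = ce − ae + ac,
  ∂dgi = gi − di + dg.
This gives a 27×18 integer matrix of rank 17; reducing to Smith normal form yields diagonal entries (1,1,1,1,1,1,1,1,1,1,1,1,1,1,1,1,1).

From H_k ≅ ker(∂_k) / im(∂_{k+1}) we obtain:

  H_0: rank C_0 − rank ∂_1 = 9 − 8 = 1, and the invariant factors of ∂_1 are all 1, so H_0 ≅ Z.
  H_1: rank ker ∂_1 − rank ∂_2 = (27 − 8) − 17 = 2, and the invariant factors of ∂_2 are all 1, so H_1 ≅ Z^2.
  H_2: rank ker ∂_2 − rank ∂_3 = (18 − 17) − 0 = 1, and there is no ∂_3, so H_2 ≅ Z.

(K is a triangulation of the torus T^2.)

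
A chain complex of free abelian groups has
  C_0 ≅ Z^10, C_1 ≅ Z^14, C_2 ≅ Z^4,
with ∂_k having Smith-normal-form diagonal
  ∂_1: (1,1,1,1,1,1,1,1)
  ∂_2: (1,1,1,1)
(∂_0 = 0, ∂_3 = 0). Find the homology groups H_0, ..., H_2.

H_0: b_0 = 10 − 0 − 8 = 2; torsion from ∂_1 factors > 1: none. So H_0 ≅ Z^2.
H_1: b_1 = 14 − 8 − 4 = 2; torsion from ∂_2 factors > 1: none. So H_1 ≅ Z^2.
H_2: b_2 = 4 − 4 − 0 = 0; torsion from ∂_3 factors > 1: none. So H_2 ≅ 0.

H_0 ≅ Z^2,  H_1 ≅ Z^2,  H_2 = 0.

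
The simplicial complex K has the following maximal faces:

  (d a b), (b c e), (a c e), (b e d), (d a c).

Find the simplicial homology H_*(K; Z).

H_0 = Z,  H_1 = Z,  H_2 = 0.

We work with the vertex ordering a < b < c < d < e. The simplices of K, each written with vertices in increasing order, are:

  0-simplices (5): a, b, c, d, e
  1-simplices (10): ab, ac, ad, ae, bc, bd, be, cd, ce, de
  2-simplices (5): abd, acd, ace, bce, bde

so the chain groups are C_0 ≅ Z^5, C_1 ≅ Z^10, C_2 ≅ Z^5.

∂_1: C_1 → C_0 is given by ∂[p,q] = [q] − [p]. For instance
  ∂cd = d − c.
The 5×10 boundary matrix has rank 4 and Smith normal form diag(1,1,1,1).

Boundary ∂_2: C_2 → C_1 maps a triangle to the signed sum of its edges. For instance
  ∂abd = bd − ad + ab,
  ∂bde = de − be + bd.
The 10×5 boundary matrix has rank 5 and Smith normal form diag(1,1,1,1,1).

Now H_k = ker ∂_k / im ∂_{k+1}, so:

  H_0: rank C_0 − rank ∂_1 = 5 − 4 = 1, and the invariant factors of ∂_1 are all 1, so H_0 ≅ Z.
  H_1: rank ker ∂_1 − rank ∂_2 = (10 − 4) − 5 = 1, and the invariant factors of ∂_2 are all 1, so H_1 ≅ Z.
  H_2: rank ker ∂_2 − rank ∂_3 = (5 − 5) − 0 = 0, and there is no ∂_3, so H_2 ≅ 0.

(K is a triangulation of the Möbius band.)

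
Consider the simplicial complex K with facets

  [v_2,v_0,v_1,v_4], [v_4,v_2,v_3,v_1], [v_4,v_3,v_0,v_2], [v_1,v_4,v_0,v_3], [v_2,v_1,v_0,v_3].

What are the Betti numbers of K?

Fix the vertex order v_0 < v_1 < v_2 < v_3 < v_4 and write every simplex with vertices in increasing order. Then dim K = 3 and the simplices of K are:

  0-simplices (5): [v_0], [v_1], [v_2], [v_3], [v_4]
  1-simplices (10): [v_0,v_1], [v_0,v_2], [v_0,v_3], [v_0,v_4], [v_1,v_2], [v_1,v_3], [v_1,v_4], [v_2,v_3], [v_2,v_4], [v_3,v_4]
  2-simplices (10): [v_0,v_1,v_2], [v_0,v_1,v_3], [v_0,v_1,v_4], [v_0,v_2,v_3], [v_0,v_2,v_4], [v_0,v_3,v_4], [v_1,v_2,v_3], [v_1,v_2,v_4], [v_1,v_3,v_4], [v_2,v_3,v_4]
  3-simplices (5): [v_0,v_1,v_2,v_3], [v_0,v_1,v_2,v_4], [v_0,v_1,v_3,v_4], [v_0,v_2,v_3,v_4], [v_1,v_2,v_3,v_4]

so the chain groups are C_0 ≅ Z^5, C_1 ≅ Z^10, C_2 ≅ Z^10, C_3 ≅ Z^5.

The boundary map ∂_1: C_1 → C_0 sends each edge [p,q] (with p < q) to q − p. For instance
  ∂[v_0,v_1] = [v_1] − [v_0].
The 5×10 boundary matrix has rank 4 and Smith normal form diag(1,1,1,1).

The boundary map ∂_2: C_2 → C_1 sends each 2-simplex [p,q,r] to [q,r] − [p,r] + [p,q]. For instance
  ∂[v_0,v_1,v_3] = [v_1,v_3] − [v_0,v_3] + [v_0,v_1],
  ∂[v_0,v_3,v_4] = [v_3,v_4] − [v_0,v_4] + [v_0,v_3].
As a 10×10 matrix over Z this has rank 6, with invariant factors (1,1,1,1,1,1).

∂_3: C_3 → C_2 sends each 3-simplex σ to the alternating sum Σ_i (−1)^i (σ with its i-th vertex removed). For instance
  ∂[v_0,v_1,v_2,v_4] = [v_1,v_2,v_4] − [v_0,v_2,v_4] + [v_0,v_1,v_4] − [v_0,v_1,v_2],
  ∂[v_0,v_2,v_3,v_4] = [v_2,v_3,v_4] − [v_0,v_3,v_4] + [v_0,v_2,v_4] − [v_0,v_2,v_3].
As a 10×5 matrix over Z this has rank 4, with invariant factors (1,1,1,1).

Now H_k = ker ∂_k / im ∂_{k+1}, so:

  H_0: rank C_0 − rank ∂_1 = 5 − 4 = 1, and the invariant factors of ∂_1 are all 1, so H_0 = Z.
  H_1: rank ker ∂_1 − rank ∂_2 = (10 − 4) − 6 = 0, and the invariant factors of ∂_2 are all 1, so H_1 = 0.
  H_2: rank ker ∂_2 − rank ∂_3 = (10 − 6) − 4 = 0, and the invariant factors of ∂_3 are all 1, so H_2 = 0.
  H_3: rank ker ∂_3 − rank ∂_4 = (5 − 4) − 0 = 1, and there is no ∂_4, so H_3 = Z.

As a check, the Euler characteristic is 5 − 10 + 10 − 5 = 0, which agrees with 1 − 0 + 0 − 1 = 0.
(K is a triangulation of the 3-sphere S^3.)

Hence the Betti numbers are b_0 = 1, b_1 = 0, b_2 = 0, b_3 = 1.

b_0 = 1, b_1 = 0, b_2 = 0, b_3 = 1.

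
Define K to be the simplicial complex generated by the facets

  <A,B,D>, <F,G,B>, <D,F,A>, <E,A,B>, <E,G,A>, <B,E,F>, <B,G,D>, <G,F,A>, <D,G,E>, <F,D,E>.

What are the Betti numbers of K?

K has 6 vertices, 15 edges, 10 triangles.
rank ∂_0 = 0, rank ∂_1 = 5 ⇒ b_0 = 6 − 0 − 5 = 1; all invariant factors of ∂_1 are 1 so no torsion. So H_0 = Z.
rank ∂_1 = 5, rank ∂_2 = 10 ⇒ b_1 = 15 − 5 − 10 = 0; ∂_2 has invariant factor(s) [2] giving torsion. So H_1 = Z/2Z.
rank ∂_2 = 10, rank ∂_3 = 0 ⇒ b_2 = 10 − 10 − 0 = 0. So H_2 = 0.

b_0 = 1, b_1 = 0, b_2 = 0.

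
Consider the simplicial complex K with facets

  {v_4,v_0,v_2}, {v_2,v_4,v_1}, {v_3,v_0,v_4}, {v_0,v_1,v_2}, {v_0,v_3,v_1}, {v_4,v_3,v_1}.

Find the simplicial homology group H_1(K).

H_1 = 0.

We work with the vertex ordering v_0 < v_1 < v_2 < v_3 < v_4. The simplices of K, each written with vertices in increasing order, are:

  0-simplices (5): [v_0], [v_1], [v_2], [v_3], [v_4]
  1-simplices (9): [v_0,v_1], [v_0,v_2], [v_0,v_3], [v_0,v_4], [v_1,v_2], [v_1,v_3], [v_1,v_4], [v_2,v_4], [v_3,v_4]
  2-simplices (6): [v_0,v_1,v_2], [v_0,v_1,v_3], [v_0,v_2,v_4], [v_0,v_3,v_4], [v_1,v_2,v_4], [v_1,v_3,v_4]

Hence C_0 ≅ Z^5, C_1 ≅ Z^9, C_2 ≅ Z^6.

The boundary map ∂_1: C_1 → C_0 maps an edge to its endpoints' difference, ∂[p,q] = q − p. For instance
  ∂[v_0,v_1] = [v_1] − [v_0].
This gives a 5×9 integer matrix of rank 4; reducing to Smith normal form yields diagonal entries (1,1,1,1).

Boundary ∂_2: C_2 → C_1 sends each 2-simplex [p,q,r] to [q,r] − [p,r] + [p,q]. For instance
  ∂[v_1,v_2,v_4] = [v_2,v_4] − [v_1,v_4] + [v_1,v_2],
  ∂[v_1,v_3,v_4] = [v_3,v_4] − [v_1,v_4] + [v_1,v_3].
This gives a 9×6 integer matrix of rank 5; reducing to Smith normal form yields diagonal entries (1,1,1,1,1).

Reading off H_k = ker ∂_k / im ∂_{k+1}:

  H_1: rank ker ∂_1 − rank ∂_2 = (9 − 4) − 5 = 0, and the invariant factors of ∂_2 are all 1, so H_1 ≅ 0.

(K is a triangulation of the 2-sphere S^2.)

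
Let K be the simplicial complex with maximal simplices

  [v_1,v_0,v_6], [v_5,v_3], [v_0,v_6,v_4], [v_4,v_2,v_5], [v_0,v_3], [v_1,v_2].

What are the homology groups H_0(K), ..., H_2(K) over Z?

We work with the vertex ordering v_0 < v_1 < v_2 < v_3 < v_4 < v_5 < v_6. The simplices of K, each written with vertices in increasing order, are:

  0-simplices (7): [v_0], [v_1], [v_2], [v_3], [v_4], [v_5], [v_6]
  1-simplices (11): [v_0,v_1], [v_0,v_3], [v_0,v_4], [v_0,v_6], [v_1,v_2], [v_1,v_6], [v_2,v_4], [v_2,v_5], [v_3,v_5], [v_4,v_5], [v_4,v_6]
  2-simplices (3): [v_0,v_1,v_6], [v_0,v_4,v_6], [v_2,v_4,v_5]

giving chain groups C_0 ≅ Z^7, C_1 ≅ Z^11, C_2 ≅ Z^3.

∂_1: C_1 → C_0 sends each edge [p,q] (with p < q) to q − p.
The 7×11 boundary matrix has rank 6 and Smith normal form diag(1,1,1,1,1,1).

∂_2: C_2 → C_1 sends each 2-simplex [p,q,r] to [q,r] − [p,r] + [p,q]. For instance
  ∂[v_0,v_4,v_6] = [v_4,v_6] − [v_0,v_6] + [v_0,v_4],
  ∂[v_0,v_1,v_6] = [v_1,v_6] − [v_0,v_6] + [v_0,v_1].
This gives a 11×3 integer matrix of rank 3; reducing to Smith normal form yields diagonal entries (1,1,1).

From H_k ≅ ker(∂_k) / im(∂_{k+1}) we obtain:

  H_0: rank C_0 − rank ∂_1 = 7 − 6 = 1, and the invariant factors of ∂_1 are all 1, so H_0 = Z.
  H_1: rank ker ∂_1 − rank ∂_2 = (11 − 6) − 3 = 2, and the invariant factors of ∂_2 are all 1, so H_1 = Z^2.
  H_2: rank ker ∂_2 − rank ∂_3 = (3 − 3) − 0 = 0, and there is no ∂_3, so H_2 = 0.

As a check, the Euler characteristic is 7 − 11 + 3 = -1, which agrees with 1 − 2 + 0 = -1.

H_0 = Z,  H_1 = Z^2,  H_2 = 0.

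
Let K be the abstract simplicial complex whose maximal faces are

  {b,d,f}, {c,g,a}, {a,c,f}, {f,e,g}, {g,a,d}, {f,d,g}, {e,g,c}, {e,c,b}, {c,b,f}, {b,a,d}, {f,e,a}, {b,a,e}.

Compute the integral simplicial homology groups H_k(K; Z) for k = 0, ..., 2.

We work with the vertex ordering a < b < c < d < e < f < g. The simplices of K, each written with vertices in increasing order, are:

  0-simplices (7): a, b, c, d, e, f, g
  1-simplices (18): ab, ac, ad, ae, af, ag, bc, bd, be, bf, ce, cf, cg, df, dg, ef, eg, fg
  2-simplices (12): abd, abe, acf, acg, adg, aef, bce, bcf, bdf, ceg, dfg, efg

Hence C_0 ≅ Z^7, C_1 ≅ Z^18, C_2 ≅ Z^12.

∂_1: C_1 → C_0 is given by ∂[p,q] = [q] − [p]. For instance
  ∂eg = g − e.
The 7×18 boundary matrix has rank 6 and Smith normal form diag(1,1,1,1,1,1).

∂_2: C_2 → C_1 maps a triangle to the signed sum of its edges. For instance
  ∂dfg = fg − dg + df,
  ∂aef = ef − af + ae.
The resulting 18×12 matrix has rank 12, and its Smith normal form has invariant factors (1,1,1,1,1,1,1,1,1,1,1,2).

Now H_k = ker ∂_k / im ∂_{k+1}, so:

  H_0: rank C_0 − rank ∂_1 = 7 − 6 = 1, and the invariant factors of ∂_1 are all 1, so H_0 ≅ Z.
  H_1: rank ker ∂_1 − rank ∂_2 = (18 − 6) − 12 = 0, and ∂_2 has invariant factor 2 > 1, so H_1 ≅ Z/2.
  H_2: rank ker ∂_2 − rank ∂_3 = (12 − 12) − 0 = 0, and there is no ∂_3, so H_2 ≅ 0.

As a check, the Euler characteristic is 7 − 18 + 12 = 1, which agrees with 1 − 0 + 0 = 1.
(K is a triangulation of the real projective plane RP^2.)

H_0 ≅ Z,  H_1 ≅ Z/2,  H_2 = 0.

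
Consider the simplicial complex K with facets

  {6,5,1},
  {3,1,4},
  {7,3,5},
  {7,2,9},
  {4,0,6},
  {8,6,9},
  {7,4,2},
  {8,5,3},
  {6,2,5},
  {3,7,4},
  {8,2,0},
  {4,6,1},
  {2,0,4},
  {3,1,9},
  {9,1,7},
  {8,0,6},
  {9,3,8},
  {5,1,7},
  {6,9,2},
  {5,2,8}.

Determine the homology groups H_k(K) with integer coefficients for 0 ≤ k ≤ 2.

Order the vertices as 0 < 1 < 2 < 3 < 4 < 5 < 6 < 7 < 8 < 9. Listing each simplex with vertices in this order, K has dimension 2 with simplices:

  0-simplices (10): [0], [1], [2], [3], [4], [5], [6], [7], [8], [9]
  1-simplices (30): (30 of them)
  2-simplices (20): (20 of them)

giving chain groups C_0 ≅ Z^10, C_1 ≅ Z^30, C_2 ≅ Z^20.

∂_1: C_1 → C_0 maps an edge to its endpoints' difference, ∂[p,q] = q − p.
The resulting 10×30 matrix has rank 9, and its Smith normal form has invariant factors (1,1,1,1,1,1,1,1,1).

The boundary map ∂_2: C_2 → C_1 sends each 2-simplex [p,q,r] to [q,r] − [p,r] + [p,q]. For instance
  ∂[3,5,8] = [5,8] − [3,8] + [3,5],
  ∂[6,8,9] = [8,9] − [6,9] + [6,8].
This gives a 30×20 integer matrix of rank 20; reducing to Smith normal form yields diagonal entries (1,1,1,1,1,1,1,1,1,1,1,1,1,1,1,1,1,1,1,2).

Computing H_k = (kernel of ∂_k) / (image of ∂_{k+1}):

  H_0: rank C_0 − rank ∂_1 = 10 − 9 = 1, and the invariant factors of ∂_1 are all 1, so H_0 ≅ Z.
  H_1: rank ker ∂_1 − rank ∂_2 = (30 − 9) − 20 = 1, and ∂_2 has invariant factor 2 > 1, so H_1 ≅ Z ⊕ Z/2.
  H_2: rank ker ∂_2 − rank ∂_3 = (20 − 20) − 0 = 0, and there is no ∂_3, so H_2 ≅ 0.

As a check, the Euler characteristic is 10 − 30 + 20 = 0, which agrees with 1 − 1 + 0 = 0.
(K is a triangulation of the Klein bottle.)

H_0 = Z,  H_1 = Z ⊕ Z/2,  H_2 = 0.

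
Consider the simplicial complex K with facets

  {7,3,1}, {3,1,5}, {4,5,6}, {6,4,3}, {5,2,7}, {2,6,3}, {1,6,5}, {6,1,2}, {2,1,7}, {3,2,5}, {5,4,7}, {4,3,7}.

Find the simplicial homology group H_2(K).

H_2 = 0.

Order the vertices as 1 < 2 < 3 < 4 < 5 < 6 < 7. Listing each simplex with vertices in this order, K has dimension 2 with simplices:

  0-simplices (7): [1], [2], [3], [4], [5], [6], [7]
  1-simplices (18): [1,2], [1,3], [1,5], [1,6], [1,7], [2,3], [2,5], [2,6], [2,7], [3,4], [3,5], [3,6], [3,7], [4,5], [4,6], [4,7], [5,6], [5,7]
  2-simplices (12): [1,2,6], [1,2,7], [1,3,5], [1,3,7], [1,5,6], [2,3,5], [2,3,6], [2,5,7], [3,4,6], [3,4,7], [4,5,6], [4,5,7]

so the chain groups are C_0 ≅ Z^7, C_1 ≅ Z^18, C_2 ≅ Z^12.

Boundary ∂_1: C_1 → C_0 maps an edge to its endpoints' difference, ∂[p,q] = q − p.
This gives a 7×18 integer matrix of rank 6; reducing to Smith normal form yields diagonal entries (1,1,1,1,1,1).

The boundary map ∂_2: C_2 → C_1 maps a triangle to the signed sum of its edges. For instance
  ∂[4,5,6] = [5,6] − [4,6] + [4,5],
  ∂[1,2,7] = [2,7] − [1,7] + [1,2].
This gives a 18×12 integer matrix of rank 12; reducing to Smith normal form yields diagonal entries (1,1,1,1,1,1,1,1,1,1,1,2).

Now H_k = ker ∂_k / im ∂_{k+1}, so:

  H_2: rank ker ∂_2 − rank ∂_3 = (12 − 12) − 0 = 0, and there is no ∂_3, so H_2 = 0.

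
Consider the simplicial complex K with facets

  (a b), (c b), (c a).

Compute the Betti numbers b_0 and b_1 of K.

We work with the vertex ordering a < b < c. The simplices of K, each written with vertices in increasing order, are:

  0-simplices (3): a, b, c
  1-simplices (3): ab, ac, bc

Hence C_0 ≅ Z^3, C_1 ≅ Z^3.

Boundary ∂_1: C_1 → C_0 sends each edge [p,q] (with p < q) to q − p.
The resulting 3×3 matrix has rank 2, and its Smith normal form has invariant factors (1,1).

From H_k ≅ ker(∂_k) / im(∂_{k+1}) we obtain:

  H_0: rank C_0 − rank ∂_1 = 3 − 2 = 1, and the invariant factors of ∂_1 are all 1, so H_0 = Z.
  H_1: rank ker ∂_1 − rank ∂_2 = (3 − 2) − 0 = 1, and there is no ∂_2, so H_1 = Z.

As a check, the Euler characteristic is 3 − 3 = 0, which agrees with 1 − 1 = 0.
(K is a triangulation of the circle S^1.)

Hence the Betti numbers are b_0 = 1, b_1 = 1.

b_0 = 1, b_1 = 1.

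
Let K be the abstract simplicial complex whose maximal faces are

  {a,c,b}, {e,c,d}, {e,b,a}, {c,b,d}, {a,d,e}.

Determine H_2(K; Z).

H_2 = 0.

Take the total order a < b < c < d < e on the vertex set. Then K (dimension 2) consists of the simplices:

  0-simplices (5): a, b, c, d, e
  1-simplices (10): ab, ac, ad, ae, bc, bd, be, cd, ce, de
  2-simplices (5): abc, abe, ade, bcd, cde

Hence C_0 ≅ Z^5, C_1 ≅ Z^10, C_2 ≅ Z^5.

∂_1: C_1 → C_0 is given by ∂[p,q] = [q] − [p]. For instance
  ∂de = e − d.
The resulting 5×10 matrix has rank 4, and its Smith normal form has invariant factors (1,1,1,1).

The boundary map ∂_2: C_2 → C_1 acts by ∂[p,q,r] = [q,r] − [p,r] + [p,q]. For instance
  ∂ade = de − ae + ad,
  ∂abe = be − ae + ab.
This gives a 10×5 integer matrix of rank 5; reducing to Smith normal form yields diagonal entries (1,1,1,1,1).

From H_k ≅ ker(∂_k) / im(∂_{k+1}) we obtain:

  H_2: rank ker ∂_2 − rank ∂_3 = (5 − 5) − 0 = 0, and there is no ∂_3, so H_2 ≅ 0.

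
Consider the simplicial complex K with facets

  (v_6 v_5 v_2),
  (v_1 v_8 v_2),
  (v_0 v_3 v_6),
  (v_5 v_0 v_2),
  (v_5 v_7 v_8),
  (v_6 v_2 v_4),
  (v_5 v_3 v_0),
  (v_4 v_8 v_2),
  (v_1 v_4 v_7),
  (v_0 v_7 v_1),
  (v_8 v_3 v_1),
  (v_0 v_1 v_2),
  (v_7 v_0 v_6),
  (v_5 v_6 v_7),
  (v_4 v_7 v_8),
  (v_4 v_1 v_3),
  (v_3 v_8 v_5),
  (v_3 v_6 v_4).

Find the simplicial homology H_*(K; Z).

Order the vertices as v_0 < v_1 < v_2 < v_3 < v_4 < v_5 < v_6 < v_7 < v_8. Listing each simplex with vertices in this order, K has dimension 2 with simplices:

  0-simplices (9): [v_0], [v_1], [v_2], [v_3], [v_4], [v_5], [v_6], [v_7], [v_8]
  1-simplices (27): (27 of them)
  2-simplices (18): (18 of them)

giving chain groups C_0 ≅ Z^9, C_1 ≅ Z^27, C_2 ≅ Z^18.

∂_1: C_1 → C_0 sends each edge [p,q] (with p < q) to q − p. For instance
  ∂[v_0,v_5] = [v_5] − [v_0].
As a 9×27 matrix over Z this has rank 8, with invariant factors (1,1,1,1,1,1,1,1).

∂_2: C_2 → C_1 maps a triangle to the signed sum of its edges. For instance
  ∂[v_0,v_3,v_6] = [v_3,v_6] − [v_0,v_6] + [v_0,v_3],
  ∂[v_4,v_7,v_8] = [v_7,v_8] − [v_4,v_8] + [v_4,v_7].
This gives a 27×18 integer matrix of rank 18; reducing to Smith normal form yields diagonal entries (1,1,1,1,1,1,1,1,1,1,1,1,1,1,1,1,1,2).

Now H_k = ker ∂_k / im ∂_{k+1}, so:

  H_0: rank C_0 − rank ∂_1 = 9 − 8 = 1, and the invariant factors of ∂_1 are all 1, so H_0 ≅ Z.
  H_1: rank ker ∂_1 − rank ∂_2 = (27 − 8) − 18 = 1, and ∂_2 has invariant factor 2 > 1, so H_1 ≅ Z ⊕ Z_2.
  H_2: rank ker ∂_2 − rank ∂_3 = (18 − 18) − 0 = 0, and there is no ∂_3, so H_2 ≅ 0.

H_0 = Z,  H_1 = Z ⊕ Z_2,  H_2 = 0.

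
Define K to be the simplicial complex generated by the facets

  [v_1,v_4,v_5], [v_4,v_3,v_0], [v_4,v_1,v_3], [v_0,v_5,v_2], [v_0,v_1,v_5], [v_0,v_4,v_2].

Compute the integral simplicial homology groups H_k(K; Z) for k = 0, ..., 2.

H_0 = Z,  H_1 = Z,  H_2 = 0.

Order the vertices as v_0 < v_1 < v_2 < v_3 < v_4 < v_5. Listing each simplex with vertices in this order, K has dimension 2 with simplices:

  0-simplices (6): [v_0], [v_1], [v_2], [v_3], [v_4], [v_5]
  1-simplices (12): [v_0,v_1], [v_0,v_2], [v_0,v_3], [v_0,v_4], [v_0,v_5], [v_1,v_3], [v_1,v_4], [v_1,v_5], [v_2,v_4], [v_2,v_5], [v_3,v_4], [v_4,v_5]
  2-simplices (6): [v_0,v_1,v_5], [v_0,v_2,v_4], [v_0,v_2,v_5], [v_0,v_3,v_4], [v_1,v_3,v_4], [v_1,v_4,v_5]

giving chain groups C_0 ≅ Z^6, C_1 ≅ Z^12, C_2 ≅ Z^6.

Boundary ∂_1: C_1 → C_0 sends each edge [p,q] (with p < q) to q − p. For instance
  ∂[v_2,v_5] = [v_5] − [v_2].
This gives a 6×12 integer matrix of rank 5; reducing to Smith normal form yields diagonal entries (1,1,1,1,1).

Boundary ∂_2: C_2 → C_1 maps a triangle to the signed sum of its edges. For instance
  ∂[v_1,v_4,v_5] = [v_4,v_5] − [v_1,v_5] + [v_1,v_4],
  ∂[v_0,v_2,v_4] = [v_2,v_4] − [v_0,v_4] + [v_0,v_2].
As a 12×6 matrix over Z this has rank 6, with invariant factors (1,1,1,1,1,1).

Reading off H_k = ker ∂_k / im ∂_{k+1}:

  H_0: rank C_0 − rank ∂_1 = 6 − 5 = 1, and the invariant factors of ∂_1 are all 1, so H_0 = Z.
  H_1: rank ker ∂_1 − rank ∂_2 = (12 − 5) − 6 = 1, and the invariant factors of ∂_2 are all 1, so H_1 = Z.
  H_2: rank ker ∂_2 − rank ∂_3 = (6 − 6) − 0 = 0, and there is no ∂_3, so H_2 = 0.

As a check, the Euler characteristic is 6 − 12 + 6 = 0, which agrees with 1 − 1 + 0 = 0.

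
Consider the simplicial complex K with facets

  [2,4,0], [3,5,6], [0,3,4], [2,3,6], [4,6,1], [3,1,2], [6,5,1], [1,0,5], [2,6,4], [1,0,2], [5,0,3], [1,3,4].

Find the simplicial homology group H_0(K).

H_0 = Z.

Order the vertices as 0 < 1 < 2 < 3 < 4 < 5 < 6. Listing each simplex with vertices in this order, K has dimension 2 with simplices:

  0-simplices (7): [0], [1], [2], [3], [4], [5], [6]
  1-simplices (18): [0,1], [0,2], [0,3], [0,4], [0,5], [1,2], [1,3], [1,4], [1,5], [1,6], [2,3], [2,4], [2,6], [3,4], [3,5], [3,6], [4,6], [5,6]
  2-simplices (12): [0,1,2], [0,1,5], [0,2,4], [0,3,4], [0,3,5], [1,2,3], [1,3,4], [1,4,6], [1,5,6], [2,3,6], [2,4,6], [3,5,6]

giving chain groups C_0 ≅ Z^7, C_1 ≅ Z^18, C_2 ≅ Z^12.

∂_1: C_1 → C_0 is given by ∂[p,q] = [q] − [p]. For instance
  ∂[1,5] = [5] − [1].
As a 7×18 matrix over Z this has rank 6, with invariant factors (1,1,1,1,1,1).

The boundary map ∂_2: C_2 → C_1 acts by ∂[p,q,r] = [q,r] − [p,r] + [p,q]. For instance
  ∂[0,3,4] = [3,4] − [0,4] + [0,3],
  ∂[1,4,6] = [4,6] − [1,6] + [1,4].
The 18×12 boundary matrix has rank 12 and Smith normal form diag(1,1,1,1,1,1,1,1,1,1,1,2).

Reading off H_k = ker ∂_k / im ∂_{k+1}:

  H_0: rank C_0 − rank ∂_1 = 7 − 6 = 1, and the invariant factors of ∂_1 are all 1, so H_0 ≅ Z.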